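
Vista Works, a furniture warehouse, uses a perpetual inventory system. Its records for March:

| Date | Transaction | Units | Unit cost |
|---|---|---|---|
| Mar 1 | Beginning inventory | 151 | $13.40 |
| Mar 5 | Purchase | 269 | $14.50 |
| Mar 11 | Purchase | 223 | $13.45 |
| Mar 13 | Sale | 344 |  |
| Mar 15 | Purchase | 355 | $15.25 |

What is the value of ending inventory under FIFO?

Ending inventory = $9,515.10

Mar 13, 344 sold [FIFO — oldest first]: 151 @ $13.40 + 193 @ $14.50 = $4,821.90
Ending inventory: 76 @ $14.50 + 223 @ $13.45 + 355 @ $15.25 = $9,515.10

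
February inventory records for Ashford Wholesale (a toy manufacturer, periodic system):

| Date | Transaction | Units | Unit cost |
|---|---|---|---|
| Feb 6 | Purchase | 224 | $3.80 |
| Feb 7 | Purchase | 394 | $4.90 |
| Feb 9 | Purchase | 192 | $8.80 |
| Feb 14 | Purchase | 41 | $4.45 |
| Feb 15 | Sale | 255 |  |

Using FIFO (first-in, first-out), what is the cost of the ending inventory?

Feb 15, 255 sold [FIFO — oldest first]: 224 @ $3.80 + 31 @ $4.90 = $1,003.10
Ending inventory: 363 @ $4.90 + 192 @ $8.80 + 41 @ $4.45 = $3,650.75

Ending inventory = $3,650.75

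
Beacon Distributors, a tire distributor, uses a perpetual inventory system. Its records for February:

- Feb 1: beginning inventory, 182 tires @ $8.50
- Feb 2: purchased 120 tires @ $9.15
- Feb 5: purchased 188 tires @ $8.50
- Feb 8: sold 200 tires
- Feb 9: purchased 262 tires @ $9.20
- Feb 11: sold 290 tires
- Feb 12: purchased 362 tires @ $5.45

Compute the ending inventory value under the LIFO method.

Ending inventory = $4,251.90

Feb 8, 200 sold [LIFO — newest first]: 188 @ $8.50 + 12 @ $9.15 = $1,707.80
Feb 11, 290 sold [LIFO — newest first]: 262 @ $9.20 + 28 @ $9.15 = $2,666.60
Total COGS = $1,707.80 + $2,666.60 = $4,374.40
Ending inventory: 182 @ $8.50 + 80 @ $9.15 + 362 @ $5.45 = $4,251.90
Check: goods available $8,626.30 = COGS $4,374.40 + ending $4,251.90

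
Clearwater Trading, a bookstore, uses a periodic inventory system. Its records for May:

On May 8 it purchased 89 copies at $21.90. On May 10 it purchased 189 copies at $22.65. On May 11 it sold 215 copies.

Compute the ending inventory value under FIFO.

May 11, 215 sold [FIFO — oldest first]: 89 @ $21.90 + 126 @ $22.65 = $4,803.00
Ending inventory: 63 @ $22.65 = $1,426.95

Ending inventory = $1,426.95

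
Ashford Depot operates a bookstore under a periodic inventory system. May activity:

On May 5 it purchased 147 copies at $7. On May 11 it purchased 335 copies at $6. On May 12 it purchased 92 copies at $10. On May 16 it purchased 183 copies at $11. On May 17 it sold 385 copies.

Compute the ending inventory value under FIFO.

Ending inventory = $3,515

May 17, 385 sold [FIFO — oldest first]: 147 @ $7 + 238 @ $6 = $2,457
Ending inventory: 97 @ $6 + 92 @ $10 + 183 @ $11 = $3,515
Check: goods available $5,972 = COGS $2,457 + ending $3,515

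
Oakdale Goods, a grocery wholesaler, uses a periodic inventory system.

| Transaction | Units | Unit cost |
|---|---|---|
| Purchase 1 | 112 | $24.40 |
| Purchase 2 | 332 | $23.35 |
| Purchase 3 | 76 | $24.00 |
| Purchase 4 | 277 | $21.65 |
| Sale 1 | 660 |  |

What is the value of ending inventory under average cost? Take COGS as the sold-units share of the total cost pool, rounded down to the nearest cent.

Sale 1, sell 660: 660/797 × $18,306.05 → $15,159.33
Ending inventory (cost pool remaining) = $3,146.72
Check: goods available $18,306.05 = COGS $15,159.33 + ending $3,146.72

Ending inventory = $3,146.72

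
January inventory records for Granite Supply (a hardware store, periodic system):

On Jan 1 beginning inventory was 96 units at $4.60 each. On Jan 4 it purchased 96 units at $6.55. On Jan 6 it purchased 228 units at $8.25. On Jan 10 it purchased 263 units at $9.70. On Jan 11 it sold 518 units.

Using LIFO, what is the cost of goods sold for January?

Jan 11, 518 sold [LIFO — newest first]: 263 @ $9.70 + 228 @ $8.25 + 27 @ $6.55 = $4,608.95
Ending inventory: 96 @ $4.60 + 69 @ $6.55 = $893.55

COGS = $4,608.95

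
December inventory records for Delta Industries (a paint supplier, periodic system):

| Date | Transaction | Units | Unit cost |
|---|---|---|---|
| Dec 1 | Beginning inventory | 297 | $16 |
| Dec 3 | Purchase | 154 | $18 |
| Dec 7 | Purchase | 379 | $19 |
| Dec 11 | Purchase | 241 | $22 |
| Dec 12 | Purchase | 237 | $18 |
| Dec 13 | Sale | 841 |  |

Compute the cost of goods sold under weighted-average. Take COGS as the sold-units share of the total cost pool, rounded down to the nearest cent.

Dec 13, sell 841: 841/1308 × $24,293.00 → $15,619.58
Ending inventory (cost pool remaining) = $8,673.42
Check: goods available $24,293.00 = COGS $15,619.58 + ending $8,673.42

COGS = $15,619.58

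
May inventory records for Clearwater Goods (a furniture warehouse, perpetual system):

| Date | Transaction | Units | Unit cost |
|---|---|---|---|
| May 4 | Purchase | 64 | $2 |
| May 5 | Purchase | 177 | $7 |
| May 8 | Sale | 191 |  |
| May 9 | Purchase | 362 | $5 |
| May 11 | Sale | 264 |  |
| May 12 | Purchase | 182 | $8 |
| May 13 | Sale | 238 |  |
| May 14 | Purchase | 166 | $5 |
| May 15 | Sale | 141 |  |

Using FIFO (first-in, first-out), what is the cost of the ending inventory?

May 8, 191 sold [FIFO — oldest first]: 64 @ $2 + 127 @ $7 = $1,017
May 11, 264 sold [FIFO — oldest first]: 50 @ $7 + 214 @ $5 = $1,420
May 13, 238 sold [FIFO — oldest first]: 148 @ $5 + 90 @ $8 = $1,460
May 15, 141 sold [FIFO — oldest first]: 92 @ $8 + 49 @ $5 = $981
Total COGS = $1,017 + $1,420 + $1,460 + $981 = $4,878
Ending inventory: 117 @ $5 = $585

Ending inventory = $585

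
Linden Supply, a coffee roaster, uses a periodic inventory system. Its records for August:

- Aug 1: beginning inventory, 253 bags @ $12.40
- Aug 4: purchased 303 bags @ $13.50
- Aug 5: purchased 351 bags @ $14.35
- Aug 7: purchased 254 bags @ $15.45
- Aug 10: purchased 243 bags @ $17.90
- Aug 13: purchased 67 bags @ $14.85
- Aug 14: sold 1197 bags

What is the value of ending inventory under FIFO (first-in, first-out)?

Ending inventory = $4,700.25

Aug 14, 1197 sold [FIFO — oldest first]: 253 @ $12.40 + 303 @ $13.50 + 351 @ $14.35 + 254 @ $15.45 + 36 @ $17.90 = $16,833.25
Ending inventory: 207 @ $17.90 + 67 @ $14.85 = $4,700.25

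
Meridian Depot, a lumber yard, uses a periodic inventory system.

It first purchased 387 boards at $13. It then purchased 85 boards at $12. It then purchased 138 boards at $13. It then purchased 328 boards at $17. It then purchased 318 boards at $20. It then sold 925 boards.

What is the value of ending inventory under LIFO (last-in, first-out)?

Sale 1 (925) [LIFO — newest first]: 318 @ $20 + 328 @ $17 + 138 @ $13 + 85 @ $12 + 56 @ $13 = $15,478
Ending inventory: 331 @ $13 = $4,303
Check: goods available $19,781 = COGS $15,478 + ending $4,303

Ending inventory = $4,303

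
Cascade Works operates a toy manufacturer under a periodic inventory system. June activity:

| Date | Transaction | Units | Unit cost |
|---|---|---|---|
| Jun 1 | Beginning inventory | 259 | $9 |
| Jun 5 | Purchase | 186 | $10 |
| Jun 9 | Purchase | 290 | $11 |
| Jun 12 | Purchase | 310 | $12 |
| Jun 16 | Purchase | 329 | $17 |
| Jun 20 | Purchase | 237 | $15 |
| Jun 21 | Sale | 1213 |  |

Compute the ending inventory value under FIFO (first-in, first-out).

Ending inventory = $6,292

Jun 21, 1213 sold [FIFO — oldest first]: 259 @ $9 + 186 @ $10 + 290 @ $11 + 310 @ $12 + 168 @ $17 = $13,957
Ending inventory: 161 @ $17 + 237 @ $15 = $6,292
Check: goods available $20,249 = COGS $13,957 + ending $6,292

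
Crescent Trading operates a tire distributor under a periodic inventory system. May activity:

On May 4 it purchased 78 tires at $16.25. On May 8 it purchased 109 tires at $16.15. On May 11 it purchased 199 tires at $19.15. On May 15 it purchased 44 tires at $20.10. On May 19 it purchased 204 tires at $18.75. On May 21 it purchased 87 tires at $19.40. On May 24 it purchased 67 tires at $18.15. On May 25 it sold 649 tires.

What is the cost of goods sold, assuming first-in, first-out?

May 25, 649 sold [FIFO — oldest first]: 78 @ $16.25 + 109 @ $16.15 + 199 @ $19.15 + 44 @ $20.10 + 204 @ $18.75 + 15 @ $19.40 = $11,839.10
Ending inventory: 72 @ $19.40 + 67 @ $18.15 = $2,612.85

COGS = $11,839.10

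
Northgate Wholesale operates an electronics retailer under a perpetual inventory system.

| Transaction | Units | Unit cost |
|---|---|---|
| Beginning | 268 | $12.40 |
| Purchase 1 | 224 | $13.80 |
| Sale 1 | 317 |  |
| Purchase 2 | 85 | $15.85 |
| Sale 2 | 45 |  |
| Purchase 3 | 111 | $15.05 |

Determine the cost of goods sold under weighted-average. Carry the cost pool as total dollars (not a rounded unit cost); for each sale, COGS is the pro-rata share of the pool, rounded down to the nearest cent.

COGS = $4,760.91

After Beginning: 268 on hand, pool $3,323.20 (≈ $12.4000 each)
After Purchase 1: 492 on hand, pool $6,414.40 (≈ $13.0374 each)
Sale 1, sell 317: 317/492 × $6,414.40 → $4,132.85
After Purchase 2: 260 on hand, pool $3,628.80 (≈ $13.9569 each)
Sale 2, sell 45: 45/260 × $3,628.80 → $628.06
After Purchase 3: 326 on hand, pool $4,671.29 (≈ $14.3291 each)
Total COGS = $4,132.85 + $628.06 = $4,760.91
Ending inventory (cost pool remaining) = $4,671.29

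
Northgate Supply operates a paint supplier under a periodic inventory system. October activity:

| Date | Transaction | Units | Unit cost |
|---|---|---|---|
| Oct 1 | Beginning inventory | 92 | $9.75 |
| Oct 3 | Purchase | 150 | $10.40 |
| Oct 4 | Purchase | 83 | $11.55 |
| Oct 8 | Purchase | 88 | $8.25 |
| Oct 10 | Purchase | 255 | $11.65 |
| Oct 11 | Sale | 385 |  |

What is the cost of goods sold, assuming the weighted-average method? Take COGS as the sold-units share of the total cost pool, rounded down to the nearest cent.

Oct 11, sell 385: 385/668 × $7,112.40 → $4,099.21
Ending inventory (cost pool remaining) = $3,013.19
Check: goods available $7,112.40 = COGS $4,099.21 + ending $3,013.19

COGS = $4,099.21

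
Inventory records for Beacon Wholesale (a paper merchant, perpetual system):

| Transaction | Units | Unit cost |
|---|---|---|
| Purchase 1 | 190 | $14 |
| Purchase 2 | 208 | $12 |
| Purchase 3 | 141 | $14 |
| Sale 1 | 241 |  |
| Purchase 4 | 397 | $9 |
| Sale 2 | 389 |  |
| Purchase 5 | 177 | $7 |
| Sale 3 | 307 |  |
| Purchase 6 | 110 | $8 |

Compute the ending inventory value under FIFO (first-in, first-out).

Sale 1 (241) [FIFO — oldest first]: 190 @ $14 + 51 @ $12 = $3,272
Sale 2 (389) [FIFO — oldest first]: 157 @ $12 + 141 @ $14 + 91 @ $9 = $4,677
Sale 3 (307) [FIFO — oldest first]: 306 @ $9 + 1 @ $7 = $2,761
Total COGS = $3,272 + $4,677 + $2,761 = $10,710
Ending inventory: 176 @ $7 + 110 @ $8 = $2,112

Ending inventory = $2,112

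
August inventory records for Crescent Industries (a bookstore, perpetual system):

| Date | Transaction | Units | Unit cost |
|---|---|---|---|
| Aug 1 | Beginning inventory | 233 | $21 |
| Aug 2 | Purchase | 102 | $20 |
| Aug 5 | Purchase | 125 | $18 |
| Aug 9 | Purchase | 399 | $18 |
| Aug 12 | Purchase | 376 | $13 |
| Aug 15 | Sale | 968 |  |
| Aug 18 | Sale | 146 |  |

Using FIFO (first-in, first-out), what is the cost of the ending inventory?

Aug 15, 968 sold [FIFO — oldest first]: 233 @ $21 + 102 @ $20 + 125 @ $18 + 399 @ $18 + 109 @ $13 = $17,782
Aug 18, 146 sold [FIFO — oldest first]: 146 @ $13 = $1,898
Total COGS = $17,782 + $1,898 = $19,680
Ending inventory: 121 @ $13 = $1,573

Ending inventory = $1,573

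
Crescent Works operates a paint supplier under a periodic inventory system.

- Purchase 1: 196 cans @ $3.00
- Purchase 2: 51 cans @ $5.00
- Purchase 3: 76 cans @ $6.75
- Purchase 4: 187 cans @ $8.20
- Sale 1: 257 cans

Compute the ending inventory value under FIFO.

Sale 1 (257) [FIFO — oldest first]: 196 @ $3.00 + 51 @ $5.00 + 10 @ $6.75 = $910.50
Ending inventory: 66 @ $6.75 + 187 @ $8.20 = $1,978.90

Ending inventory = $1,978.90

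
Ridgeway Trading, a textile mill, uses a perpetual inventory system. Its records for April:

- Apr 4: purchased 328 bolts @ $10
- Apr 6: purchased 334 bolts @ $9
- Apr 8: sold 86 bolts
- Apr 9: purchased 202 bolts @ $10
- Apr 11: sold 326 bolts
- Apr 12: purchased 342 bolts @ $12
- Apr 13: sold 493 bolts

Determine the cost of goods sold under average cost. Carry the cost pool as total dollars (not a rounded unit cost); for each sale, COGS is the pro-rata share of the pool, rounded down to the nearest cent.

COGS = $9,204.70

After Apr 4: 328 on hand, pool $3,280.00 (≈ $10.0000 each)
After Apr 6: 662 on hand, pool $6,286.00 (≈ $9.4955 each)
Apr 8, sell 86: 86/662 × $6,286.00 → $816.61
After Apr 9: 778 on hand, pool $7,489.39 (≈ $9.6265 each)
Apr 11, sell 326: 326/778 × $7,489.39 → $3,138.22
After Apr 12: 794 on hand, pool $8,455.17 (≈ $10.6488 each)
Apr 13, sell 493: 493/794 × $8,455.17 → $5,249.87
Total COGS = $816.61 + $3,138.22 + $5,249.87 = $9,204.70
Ending inventory (cost pool remaining) = $3,205.30
Check: goods available $12,410.00 = COGS $9,204.70 + ending $3,205.30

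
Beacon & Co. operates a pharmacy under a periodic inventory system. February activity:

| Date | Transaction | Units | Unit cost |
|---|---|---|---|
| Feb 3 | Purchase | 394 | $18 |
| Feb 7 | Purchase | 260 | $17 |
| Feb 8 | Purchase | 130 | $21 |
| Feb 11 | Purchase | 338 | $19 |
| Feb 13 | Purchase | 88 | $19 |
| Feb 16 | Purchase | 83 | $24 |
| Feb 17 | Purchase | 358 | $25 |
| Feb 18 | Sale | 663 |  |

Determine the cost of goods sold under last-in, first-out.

COGS = $15,160

Feb 18, 663 sold [LIFO — newest first]: 358 @ $25 + 83 @ $24 + 88 @ $19 + 134 @ $19 = $15,160
Ending inventory: 394 @ $18 + 260 @ $17 + 130 @ $21 + 204 @ $19 = $18,118
Check: goods available $33,278 = COGS $15,160 + ending $18,118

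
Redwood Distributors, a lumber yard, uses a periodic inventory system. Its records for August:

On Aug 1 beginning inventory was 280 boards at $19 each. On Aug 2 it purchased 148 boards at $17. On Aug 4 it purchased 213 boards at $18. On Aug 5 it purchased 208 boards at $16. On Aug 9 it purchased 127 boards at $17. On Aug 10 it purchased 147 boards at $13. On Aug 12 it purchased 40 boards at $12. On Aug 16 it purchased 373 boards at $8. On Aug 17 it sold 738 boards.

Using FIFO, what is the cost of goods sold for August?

Aug 17, 738 sold [FIFO — oldest first]: 280 @ $19 + 148 @ $17 + 213 @ $18 + 97 @ $16 = $13,222
Ending inventory: 111 @ $16 + 127 @ $17 + 147 @ $13 + 40 @ $12 + 373 @ $8 = $9,310
Check: goods available $22,532 = COGS $13,222 + ending $9,310

COGS = $13,222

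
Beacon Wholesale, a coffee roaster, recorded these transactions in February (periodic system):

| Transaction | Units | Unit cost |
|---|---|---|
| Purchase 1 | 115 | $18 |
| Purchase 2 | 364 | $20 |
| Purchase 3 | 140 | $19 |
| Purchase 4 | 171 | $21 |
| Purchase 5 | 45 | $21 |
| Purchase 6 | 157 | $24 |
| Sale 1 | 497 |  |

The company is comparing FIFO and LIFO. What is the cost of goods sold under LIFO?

COGS = $10,660

FIFO COGS: 115 @ $18 + 364 @ $20 + 18 @ $19 = $9,692
LIFO COGS: 157 @ $24 + 45 @ $21 + 171 @ $21 + 124 @ $19 = $10,660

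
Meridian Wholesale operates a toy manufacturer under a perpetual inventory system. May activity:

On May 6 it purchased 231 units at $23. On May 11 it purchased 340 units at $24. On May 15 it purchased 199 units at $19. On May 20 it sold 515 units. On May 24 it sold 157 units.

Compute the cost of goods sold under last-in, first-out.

COGS = $15,000

May 20, 515 sold [LIFO — newest first]: 199 @ $19 + 316 @ $24 = $11,365
May 24, 157 sold [LIFO — newest first]: 24 @ $24 + 133 @ $23 = $3,635
Total COGS = $11,365 + $3,635 = $15,000
Ending inventory: 98 @ $23 = $2,254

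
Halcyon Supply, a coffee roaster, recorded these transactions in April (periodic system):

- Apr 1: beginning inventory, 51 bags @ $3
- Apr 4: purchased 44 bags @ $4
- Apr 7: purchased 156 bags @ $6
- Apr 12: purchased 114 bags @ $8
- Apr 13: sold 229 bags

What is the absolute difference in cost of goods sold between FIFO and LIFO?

FIFO COGS: 51 @ $3 + 44 @ $4 + 134 @ $6 = $1,133
LIFO COGS: 114 @ $8 + 115 @ $6 = $1,602
Difference = |$1,133 − $1,602| = $469

$469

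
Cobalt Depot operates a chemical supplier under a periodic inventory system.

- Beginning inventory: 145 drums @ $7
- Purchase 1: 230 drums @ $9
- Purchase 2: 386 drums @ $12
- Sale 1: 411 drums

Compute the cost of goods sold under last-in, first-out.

COGS = $4,857

Sale 1 (411) [LIFO — newest first]: 386 @ $12 + 25 @ $9 = $4,857
Ending inventory: 145 @ $7 + 205 @ $9 = $2,860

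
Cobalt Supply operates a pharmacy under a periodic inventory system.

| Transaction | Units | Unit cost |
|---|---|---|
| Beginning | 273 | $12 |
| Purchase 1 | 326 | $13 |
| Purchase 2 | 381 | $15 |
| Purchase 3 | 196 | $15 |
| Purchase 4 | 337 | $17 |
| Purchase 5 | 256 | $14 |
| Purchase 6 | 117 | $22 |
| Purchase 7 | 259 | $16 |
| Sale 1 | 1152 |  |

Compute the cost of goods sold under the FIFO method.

COGS = $15,809

Sale 1 (1152) [FIFO — oldest first]: 273 @ $12 + 326 @ $13 + 381 @ $15 + 172 @ $15 = $15,809
Ending inventory: 24 @ $15 + 337 @ $17 + 256 @ $14 + 117 @ $22 + 259 @ $16 = $16,391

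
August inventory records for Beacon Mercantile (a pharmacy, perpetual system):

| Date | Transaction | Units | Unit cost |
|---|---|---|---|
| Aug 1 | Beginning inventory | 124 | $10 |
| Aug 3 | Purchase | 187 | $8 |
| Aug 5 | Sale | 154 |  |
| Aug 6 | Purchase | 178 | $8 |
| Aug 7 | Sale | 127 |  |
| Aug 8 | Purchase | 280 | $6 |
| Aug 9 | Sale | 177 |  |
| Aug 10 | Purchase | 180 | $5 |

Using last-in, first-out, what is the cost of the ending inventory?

Aug 5, 154 sold [LIFO — newest first]: 154 @ $8 = $1,232
Aug 7, 127 sold [LIFO — newest first]: 127 @ $8 = $1,016
Aug 9, 177 sold [LIFO — newest first]: 177 @ $6 = $1,062
Total COGS = $1,232 + $1,016 + $1,062 = $3,310
Ending inventory: 124 @ $10 + 33 @ $8 + 51 @ $8 + 103 @ $6 + 180 @ $5 = $3,430

Ending inventory = $3,430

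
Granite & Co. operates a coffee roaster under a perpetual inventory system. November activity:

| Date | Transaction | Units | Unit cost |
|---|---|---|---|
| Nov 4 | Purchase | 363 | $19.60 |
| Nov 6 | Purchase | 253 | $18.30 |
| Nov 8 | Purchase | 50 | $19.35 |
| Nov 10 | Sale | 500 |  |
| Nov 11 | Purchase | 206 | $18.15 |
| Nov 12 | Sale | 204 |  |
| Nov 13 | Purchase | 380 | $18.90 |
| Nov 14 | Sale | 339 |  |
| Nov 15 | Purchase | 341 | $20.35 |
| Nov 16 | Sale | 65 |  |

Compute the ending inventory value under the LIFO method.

Nov 10, 500 sold [LIFO — newest first]: 50 @ $19.35 + 253 @ $18.30 + 197 @ $19.60 = $9,458.60
Nov 12, 204 sold [LIFO — newest first]: 204 @ $18.15 = $3,702.60
Nov 14, 339 sold [LIFO — newest first]: 339 @ $18.90 = $6,407.10
Nov 16, 65 sold [LIFO — newest first]: 65 @ $20.35 = $1,322.75
Total COGS = $9,458.60 + $3,702.60 + $6,407.10 + $1,322.75 = $20,891.05
Ending inventory: 166 @ $19.60 + 2 @ $18.15 + 41 @ $18.90 + 276 @ $20.35 = $9,681.40
Check: goods available $30,572.45 = COGS $20,891.05 + ending $9,681.40

Ending inventory = $9,681.40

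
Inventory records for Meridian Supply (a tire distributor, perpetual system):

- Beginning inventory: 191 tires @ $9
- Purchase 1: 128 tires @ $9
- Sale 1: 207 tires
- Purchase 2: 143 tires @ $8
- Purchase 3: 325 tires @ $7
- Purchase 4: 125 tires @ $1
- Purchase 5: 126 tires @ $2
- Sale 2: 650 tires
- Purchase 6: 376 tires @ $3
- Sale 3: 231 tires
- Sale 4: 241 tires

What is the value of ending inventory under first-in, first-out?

Sale 1 (207) [FIFO — oldest first]: 191 @ $9 + 16 @ $9 = $1,863
Sale 2 (650) [FIFO — oldest first]: 112 @ $9 + 143 @ $8 + 325 @ $7 + 70 @ $1 = $4,497
Sale 3 (231) [FIFO — oldest first]: 55 @ $1 + 126 @ $2 + 50 @ $3 = $457
Sale 4 (241) [FIFO — oldest first]: 241 @ $3 = $723
Total COGS = $1,863 + $4,497 + $457 + $723 = $7,540
Ending inventory: 85 @ $3 = $255
Check: goods available $7,795 = COGS $7,540 + ending $255

Ending inventory = $255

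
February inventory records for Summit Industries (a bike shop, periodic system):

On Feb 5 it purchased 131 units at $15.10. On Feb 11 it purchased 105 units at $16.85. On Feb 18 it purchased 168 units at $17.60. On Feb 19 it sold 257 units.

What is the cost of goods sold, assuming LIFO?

Feb 19, 257 sold [LIFO — newest first]: 168 @ $17.60 + 89 @ $16.85 = $4,456.45
Ending inventory: 131 @ $15.10 + 16 @ $16.85 = $2,247.70
Check: goods available $6,704.15 = COGS $4,456.45 + ending $2,247.70

COGS = $4,456.45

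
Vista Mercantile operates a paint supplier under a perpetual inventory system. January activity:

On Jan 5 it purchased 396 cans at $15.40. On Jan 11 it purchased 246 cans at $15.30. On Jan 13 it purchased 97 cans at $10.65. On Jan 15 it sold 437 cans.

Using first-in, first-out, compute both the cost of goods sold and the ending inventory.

Jan 15, 437 sold [FIFO — oldest first]: 396 @ $15.40 + 41 @ $15.30 = $6,725.70
Ending inventory: 205 @ $15.30 + 97 @ $10.65 = $4,169.55

COGS = $6,725.70; ending inventory = $4,169.55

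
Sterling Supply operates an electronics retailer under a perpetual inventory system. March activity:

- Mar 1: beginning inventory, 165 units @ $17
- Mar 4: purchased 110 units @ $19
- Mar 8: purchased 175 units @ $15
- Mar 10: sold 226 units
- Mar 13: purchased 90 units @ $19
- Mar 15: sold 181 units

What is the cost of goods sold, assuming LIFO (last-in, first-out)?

Mar 10, 226 sold [LIFO — newest first]: 175 @ $15 + 51 @ $19 = $3,594
Mar 15, 181 sold [LIFO — newest first]: 90 @ $19 + 59 @ $19 + 32 @ $17 = $3,375
Total COGS = $3,594 + $3,375 = $6,969
Ending inventory: 133 @ $17 = $2,261

COGS = $6,969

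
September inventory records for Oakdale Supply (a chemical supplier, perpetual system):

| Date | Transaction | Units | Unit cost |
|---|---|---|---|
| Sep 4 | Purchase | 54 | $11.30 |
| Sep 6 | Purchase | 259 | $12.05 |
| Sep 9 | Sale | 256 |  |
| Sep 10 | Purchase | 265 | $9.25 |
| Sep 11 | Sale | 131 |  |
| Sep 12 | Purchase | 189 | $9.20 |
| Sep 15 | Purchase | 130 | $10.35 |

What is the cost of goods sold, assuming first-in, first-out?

Sep 9, 256 sold [FIFO — oldest first]: 54 @ $11.30 + 202 @ $12.05 = $3,044.30
Sep 11, 131 sold [FIFO — oldest first]: 57 @ $12.05 + 74 @ $9.25 = $1,371.35
Total COGS = $3,044.30 + $1,371.35 = $4,415.65
Ending inventory: 191 @ $9.25 + 189 @ $9.20 + 130 @ $10.35 = $4,851.05

COGS = $4,415.65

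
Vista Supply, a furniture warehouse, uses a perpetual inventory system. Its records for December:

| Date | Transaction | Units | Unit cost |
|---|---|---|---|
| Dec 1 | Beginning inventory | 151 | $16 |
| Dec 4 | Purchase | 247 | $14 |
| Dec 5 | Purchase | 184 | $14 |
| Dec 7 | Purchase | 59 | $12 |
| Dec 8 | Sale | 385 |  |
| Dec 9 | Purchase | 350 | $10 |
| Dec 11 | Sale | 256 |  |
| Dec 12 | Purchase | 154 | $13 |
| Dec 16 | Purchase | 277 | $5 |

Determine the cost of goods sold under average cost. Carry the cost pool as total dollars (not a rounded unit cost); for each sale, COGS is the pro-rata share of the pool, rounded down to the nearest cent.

After Dec 1: 151 on hand, pool $2,416.00 (≈ $16.0000 each)
After Dec 4: 398 on hand, pool $5,874.00 (≈ $14.7588 each)
After Dec 5: 582 on hand, pool $8,450.00 (≈ $14.5189 each)
After Dec 7: 641 on hand, pool $9,158.00 (≈ $14.2871 each)
Dec 8, sell 385: 385/641 × $9,158.00 → $5,500.51
After Dec 9: 606 on hand, pool $7,157.49 (≈ $11.8110 each)
Dec 11, sell 256: 256/606 × $7,157.49 → $3,023.62
After Dec 12: 504 on hand, pool $6,135.87 (≈ $12.1743 each)
After Dec 16: 781 on hand, pool $7,520.87 (≈ $9.6298 each)
Total COGS = $5,500.51 + $3,023.62 = $8,524.13
Ending inventory (cost pool remaining) = $7,520.87
Check: goods available $16,045.00 = COGS $8,524.13 + ending $7,520.87

COGS = $8,524.13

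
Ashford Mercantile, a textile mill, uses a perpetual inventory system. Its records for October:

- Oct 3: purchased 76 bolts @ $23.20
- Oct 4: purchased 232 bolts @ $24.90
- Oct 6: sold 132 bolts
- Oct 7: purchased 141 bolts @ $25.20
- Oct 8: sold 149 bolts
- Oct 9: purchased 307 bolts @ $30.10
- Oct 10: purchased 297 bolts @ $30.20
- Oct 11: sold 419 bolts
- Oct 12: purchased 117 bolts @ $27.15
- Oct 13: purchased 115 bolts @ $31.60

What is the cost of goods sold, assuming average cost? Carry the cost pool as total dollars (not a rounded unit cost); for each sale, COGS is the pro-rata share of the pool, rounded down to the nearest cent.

After Oct 3: 76 on hand, pool $1,763.20 (≈ $23.2000 each)
After Oct 4: 308 on hand, pool $7,540.00 (≈ $24.4805 each)
Oct 6, sell 132: 132/308 × $7,540.00 → $3,231.42
After Oct 7: 317 on hand, pool $7,861.78 (≈ $24.8006 each)
Oct 8, sell 149: 149/317 × $7,861.78 → $3,695.28
After Oct 9: 475 on hand, pool $13,407.20 (≈ $28.2257 each)
After Oct 10: 772 on hand, pool $22,376.60 (≈ $28.9852 each)
Oct 11, sell 419: 419/772 × $22,376.60 → $12,144.81
After Oct 12: 470 on hand, pool $13,408.34 (≈ $28.5284 each)
After Oct 13: 585 on hand, pool $17,042.34 (≈ $29.1322 each)
Total COGS = $3,231.42 + $3,695.28 + $12,144.81 = $19,071.51
Ending inventory (cost pool remaining) = $17,042.34

COGS = $19,071.51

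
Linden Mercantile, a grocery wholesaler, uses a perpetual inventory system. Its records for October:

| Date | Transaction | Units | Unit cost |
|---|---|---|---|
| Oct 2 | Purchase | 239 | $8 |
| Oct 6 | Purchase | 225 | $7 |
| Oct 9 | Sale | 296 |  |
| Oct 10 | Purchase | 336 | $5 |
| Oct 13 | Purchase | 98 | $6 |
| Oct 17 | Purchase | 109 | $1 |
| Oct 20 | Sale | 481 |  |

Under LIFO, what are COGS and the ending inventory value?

Oct 9, 296 sold [LIFO — newest first]: 225 @ $7 + 71 @ $8 = $2,143
Oct 20, 481 sold [LIFO — newest first]: 109 @ $1 + 98 @ $6 + 274 @ $5 = $2,067
Total COGS = $2,143 + $2,067 = $4,210
Ending inventory: 168 @ $8 + 62 @ $5 = $1,654

COGS = $4,210; ending inventory = $1,654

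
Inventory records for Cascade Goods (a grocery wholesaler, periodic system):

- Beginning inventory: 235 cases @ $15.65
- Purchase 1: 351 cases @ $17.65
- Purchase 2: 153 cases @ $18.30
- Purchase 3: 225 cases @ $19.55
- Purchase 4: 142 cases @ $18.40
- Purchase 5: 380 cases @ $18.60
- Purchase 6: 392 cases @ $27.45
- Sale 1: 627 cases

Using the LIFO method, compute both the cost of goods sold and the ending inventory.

Sale 1 (627) [LIFO — newest first]: 392 @ $27.45 + 235 @ $18.60 = $15,131.40
Ending inventory: 235 @ $15.65 + 351 @ $17.65 + 153 @ $18.30 + 225 @ $19.55 + 142 @ $18.40 + 145 @ $18.60 = $22,381.35

COGS = $15,131.40; ending inventory = $22,381.35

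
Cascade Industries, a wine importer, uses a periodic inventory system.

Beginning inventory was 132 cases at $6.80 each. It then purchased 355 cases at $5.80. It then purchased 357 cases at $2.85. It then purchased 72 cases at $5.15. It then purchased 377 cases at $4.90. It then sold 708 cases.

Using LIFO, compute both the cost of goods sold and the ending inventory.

COGS = $2,956.25; ending inventory = $3,235.90

Sale 1 (708) [LIFO — newest first]: 377 @ $4.90 + 72 @ $5.15 + 259 @ $2.85 = $2,956.25
Ending inventory: 132 @ $6.80 + 355 @ $5.80 + 98 @ $2.85 = $3,235.90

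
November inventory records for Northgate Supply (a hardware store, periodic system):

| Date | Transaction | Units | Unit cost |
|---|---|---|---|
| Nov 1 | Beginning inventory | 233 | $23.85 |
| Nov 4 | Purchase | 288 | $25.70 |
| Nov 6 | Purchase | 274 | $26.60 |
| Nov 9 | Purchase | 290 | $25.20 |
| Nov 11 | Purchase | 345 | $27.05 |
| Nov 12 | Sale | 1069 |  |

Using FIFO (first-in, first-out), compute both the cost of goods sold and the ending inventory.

COGS = $27,151.85; ending inventory = $9,735.45

Nov 12, 1069 sold [FIFO — oldest first]: 233 @ $23.85 + 288 @ $25.70 + 274 @ $26.60 + 274 @ $25.20 = $27,151.85
Ending inventory: 16 @ $25.20 + 345 @ $27.05 = $9,735.45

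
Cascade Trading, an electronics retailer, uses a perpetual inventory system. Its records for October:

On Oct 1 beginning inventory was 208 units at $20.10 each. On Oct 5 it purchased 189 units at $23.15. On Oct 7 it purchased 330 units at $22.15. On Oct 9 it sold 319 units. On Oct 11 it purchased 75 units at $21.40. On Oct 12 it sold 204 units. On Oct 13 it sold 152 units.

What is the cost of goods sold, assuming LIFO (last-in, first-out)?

Oct 9, 319 sold [LIFO — newest first]: 319 @ $22.15 = $7,065.85
Oct 12, 204 sold [LIFO — newest first]: 75 @ $21.40 + 11 @ $22.15 + 118 @ $23.15 = $4,580.35
Oct 13, 152 sold [LIFO — newest first]: 71 @ $23.15 + 81 @ $20.10 = $3,271.75
Total COGS = $7,065.85 + $4,580.35 + $3,271.75 = $14,917.95
Ending inventory: 127 @ $20.10 = $2,552.70

COGS = $14,917.95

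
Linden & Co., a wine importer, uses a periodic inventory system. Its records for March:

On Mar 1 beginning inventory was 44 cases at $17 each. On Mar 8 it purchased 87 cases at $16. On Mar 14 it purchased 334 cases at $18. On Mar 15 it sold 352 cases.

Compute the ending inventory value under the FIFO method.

Mar 15, 352 sold [FIFO — oldest first]: 44 @ $17 + 87 @ $16 + 221 @ $18 = $6,118
Ending inventory: 113 @ $18 = $2,034
Check: goods available $8,152 = COGS $6,118 + ending $2,034

Ending inventory = $2,034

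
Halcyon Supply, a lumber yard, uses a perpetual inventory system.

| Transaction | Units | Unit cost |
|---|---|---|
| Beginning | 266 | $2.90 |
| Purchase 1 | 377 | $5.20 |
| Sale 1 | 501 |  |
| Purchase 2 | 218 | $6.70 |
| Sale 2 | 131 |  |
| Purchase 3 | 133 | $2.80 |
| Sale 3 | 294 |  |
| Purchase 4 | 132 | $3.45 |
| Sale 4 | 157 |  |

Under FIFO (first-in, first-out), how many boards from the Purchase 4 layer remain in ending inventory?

Sale 1 (501) [FIFO — oldest first]: 266 @ $2.90 + 235 @ $5.20 = $1,993.40
Sale 2 (131) [FIFO — oldest first]: 131 @ $5.20 = $681.20
Sale 3 (294) [FIFO — oldest first]: 11 @ $5.20 + 218 @ $6.70 + 65 @ $2.80 = $1,699.80
Sale 4 (157) [FIFO — oldest first]: 68 @ $2.80 + 89 @ $3.45 = $497.45
Total COGS = $1,993.40 + $681.20 + $1,699.80 + $497.45 = $4,871.85
Ending inventory: 43 @ $3.45 = $148.35

43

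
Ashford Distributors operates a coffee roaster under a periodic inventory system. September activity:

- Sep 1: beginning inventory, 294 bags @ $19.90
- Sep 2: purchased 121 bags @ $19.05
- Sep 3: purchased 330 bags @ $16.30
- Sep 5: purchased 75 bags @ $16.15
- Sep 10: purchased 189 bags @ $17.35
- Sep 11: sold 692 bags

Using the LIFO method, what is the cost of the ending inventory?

Ending inventory = $6,288.75

Sep 11, 692 sold [LIFO — newest first]: 189 @ $17.35 + 75 @ $16.15 + 330 @ $16.30 + 98 @ $19.05 = $11,736.30
Ending inventory: 294 @ $19.90 + 23 @ $19.05 = $6,288.75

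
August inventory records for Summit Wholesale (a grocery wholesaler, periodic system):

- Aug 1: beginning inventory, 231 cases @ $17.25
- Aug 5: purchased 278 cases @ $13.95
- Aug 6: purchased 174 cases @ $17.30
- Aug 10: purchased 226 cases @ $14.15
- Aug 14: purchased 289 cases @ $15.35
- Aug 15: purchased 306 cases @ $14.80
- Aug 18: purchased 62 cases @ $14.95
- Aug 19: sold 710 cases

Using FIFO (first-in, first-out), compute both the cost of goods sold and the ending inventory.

Aug 19, 710 sold [FIFO — oldest first]: 231 @ $17.25 + 278 @ $13.95 + 174 @ $17.30 + 27 @ $14.15 = $11,255.10
Ending inventory: 199 @ $14.15 + 289 @ $15.35 + 306 @ $14.80 + 62 @ $14.95 = $12,707.70
Check: goods available $23,962.80 = COGS $11,255.10 + ending $12,707.70

COGS = $11,255.10; ending inventory = $12,707.70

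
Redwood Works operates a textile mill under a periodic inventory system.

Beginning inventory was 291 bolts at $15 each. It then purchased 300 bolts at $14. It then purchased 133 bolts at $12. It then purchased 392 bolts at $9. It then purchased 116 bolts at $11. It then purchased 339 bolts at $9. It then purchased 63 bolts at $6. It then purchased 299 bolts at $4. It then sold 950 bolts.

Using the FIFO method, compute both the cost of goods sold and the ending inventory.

Sale 1 (950) [FIFO — oldest first]: 291 @ $15 + 300 @ $14 + 133 @ $12 + 226 @ $9 = $12,195
Ending inventory: 166 @ $9 + 116 @ $11 + 339 @ $9 + 63 @ $6 + 299 @ $4 = $7,395

COGS = $12,195; ending inventory = $7,395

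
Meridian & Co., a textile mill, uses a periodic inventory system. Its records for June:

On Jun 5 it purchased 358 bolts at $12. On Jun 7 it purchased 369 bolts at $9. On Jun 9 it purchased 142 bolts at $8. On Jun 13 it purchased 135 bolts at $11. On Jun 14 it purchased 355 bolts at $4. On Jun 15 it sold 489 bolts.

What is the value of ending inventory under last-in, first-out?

Jun 15, 489 sold [LIFO — newest first]: 355 @ $4 + 134 @ $11 = $2,894
Ending inventory: 358 @ $12 + 369 @ $9 + 142 @ $8 + 1 @ $11 = $8,764
Check: goods available $11,658 = COGS $2,894 + ending $8,764

Ending inventory = $8,764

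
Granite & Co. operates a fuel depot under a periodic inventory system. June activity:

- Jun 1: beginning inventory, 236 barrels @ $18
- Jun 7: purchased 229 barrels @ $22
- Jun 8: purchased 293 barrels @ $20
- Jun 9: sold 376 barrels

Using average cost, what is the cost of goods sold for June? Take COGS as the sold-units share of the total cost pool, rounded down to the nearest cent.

Jun 9, sell 376: 376/758 × $15,146.00 → $7,513.05
Ending inventory (cost pool remaining) = $7,632.95

COGS = $7,513.05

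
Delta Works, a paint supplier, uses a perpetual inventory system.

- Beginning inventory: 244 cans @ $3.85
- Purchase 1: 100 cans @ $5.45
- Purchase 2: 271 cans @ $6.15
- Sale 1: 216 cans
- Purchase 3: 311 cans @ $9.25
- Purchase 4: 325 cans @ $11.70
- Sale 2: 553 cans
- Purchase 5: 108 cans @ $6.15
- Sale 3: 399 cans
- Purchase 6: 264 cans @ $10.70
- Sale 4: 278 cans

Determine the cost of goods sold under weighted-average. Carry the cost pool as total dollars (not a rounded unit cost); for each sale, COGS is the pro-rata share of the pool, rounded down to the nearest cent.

After Beginning: 244 on hand, pool $939.40 (≈ $3.8500 each)
After Purchase 1: 344 on hand, pool $1,484.40 (≈ $4.3151 each)
After Purchase 2: 615 on hand, pool $3,151.05 (≈ $5.1237 each)
Sale 1, sell 216: 216/615 × $3,151.05 → $1,106.71
After Purchase 3: 710 on hand, pool $4,921.09 (≈ $6.9311 each)
After Purchase 4: 1035 on hand, pool $8,723.59 (≈ $8.4286 each)
Sale 2, sell 553: 553/1035 × $8,723.59 → $4,661.00
After Purchase 5: 590 on hand, pool $4,726.79 (≈ $8.0115 each)
Sale 3, sell 399: 399/590 × $4,726.79 → $3,196.59
After Purchase 6: 455 on hand, pool $4,355.00 (≈ $9.5714 each)
Sale 4, sell 278: 278/455 × $4,355.00 → $2,660.85
Total COGS = $1,106.71 + $4,661.00 + $3,196.59 + $2,660.85 = $11,625.15
Ending inventory (cost pool remaining) = $1,694.15

COGS = $11,625.15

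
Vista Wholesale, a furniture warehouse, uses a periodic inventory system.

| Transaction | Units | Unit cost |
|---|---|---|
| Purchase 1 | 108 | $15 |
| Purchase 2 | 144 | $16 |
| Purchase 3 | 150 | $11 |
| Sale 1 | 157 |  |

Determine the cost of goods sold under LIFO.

Sale 1 (157) [LIFO — newest first]: 150 @ $11 + 7 @ $16 = $1,762
Ending inventory: 108 @ $15 + 137 @ $16 = $3,812

COGS = $1,762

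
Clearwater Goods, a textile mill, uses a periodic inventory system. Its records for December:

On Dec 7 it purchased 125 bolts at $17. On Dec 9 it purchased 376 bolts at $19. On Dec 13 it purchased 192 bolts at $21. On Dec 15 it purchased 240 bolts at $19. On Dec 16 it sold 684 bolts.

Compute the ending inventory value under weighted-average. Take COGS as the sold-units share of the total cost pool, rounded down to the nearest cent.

Dec 16, sell 684: 684/933 × $17,861.00 → $13,094.23
Ending inventory (cost pool remaining) = $4,766.77

Ending inventory = $4,766.77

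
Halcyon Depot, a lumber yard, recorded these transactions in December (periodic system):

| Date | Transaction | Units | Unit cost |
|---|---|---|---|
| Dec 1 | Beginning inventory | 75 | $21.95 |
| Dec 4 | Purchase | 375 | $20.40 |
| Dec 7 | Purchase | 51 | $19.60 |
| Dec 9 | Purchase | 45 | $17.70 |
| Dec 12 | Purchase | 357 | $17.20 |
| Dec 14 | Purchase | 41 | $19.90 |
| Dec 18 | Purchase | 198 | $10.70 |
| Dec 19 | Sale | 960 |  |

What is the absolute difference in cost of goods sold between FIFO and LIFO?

$1,881.65

FIFO COGS: 75 @ $21.95 + 375 @ $20.40 + 51 @ $19.60 + 45 @ $17.70 + 357 @ $17.20 + 41 @ $19.90 + 16 @ $10.70 = $18,219.85
LIFO COGS: 198 @ $10.70 + 41 @ $19.90 + 357 @ $17.20 + 45 @ $17.70 + 51 @ $19.60 + 268 @ $20.40 = $16,338.20
Difference = |$18,219.85 − $16,338.20| = $1,881.65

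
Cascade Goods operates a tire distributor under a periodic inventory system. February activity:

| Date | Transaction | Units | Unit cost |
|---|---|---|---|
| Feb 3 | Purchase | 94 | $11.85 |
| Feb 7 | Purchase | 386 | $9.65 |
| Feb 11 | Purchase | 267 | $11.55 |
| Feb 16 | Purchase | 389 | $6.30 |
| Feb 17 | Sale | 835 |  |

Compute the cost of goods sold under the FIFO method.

Feb 17, 835 sold [FIFO — oldest first]: 94 @ $11.85 + 386 @ $9.65 + 267 @ $11.55 + 88 @ $6.30 = $8,477.05
Ending inventory: 301 @ $6.30 = $1,896.30

COGS = $8,477.05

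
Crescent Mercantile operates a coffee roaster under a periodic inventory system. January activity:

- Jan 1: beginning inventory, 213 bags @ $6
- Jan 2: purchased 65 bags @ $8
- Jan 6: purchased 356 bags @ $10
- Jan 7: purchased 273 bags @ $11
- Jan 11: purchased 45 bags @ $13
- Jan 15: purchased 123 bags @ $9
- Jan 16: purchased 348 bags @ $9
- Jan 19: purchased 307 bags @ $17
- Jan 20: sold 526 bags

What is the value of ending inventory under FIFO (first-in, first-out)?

Ending inventory = $14,126

Jan 20, 526 sold [FIFO — oldest first]: 213 @ $6 + 65 @ $8 + 248 @ $10 = $4,278
Ending inventory: 108 @ $10 + 273 @ $11 + 45 @ $13 + 123 @ $9 + 348 @ $9 + 307 @ $17 = $14,126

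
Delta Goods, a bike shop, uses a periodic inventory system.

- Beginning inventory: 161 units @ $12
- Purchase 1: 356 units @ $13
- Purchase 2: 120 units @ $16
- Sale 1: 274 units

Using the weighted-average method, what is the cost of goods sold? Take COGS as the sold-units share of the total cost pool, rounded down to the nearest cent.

Sale 1, sell 274: 274/637 × $8,480.00 → $3,647.59
Ending inventory (cost pool remaining) = $4,832.41

COGS = $3,647.59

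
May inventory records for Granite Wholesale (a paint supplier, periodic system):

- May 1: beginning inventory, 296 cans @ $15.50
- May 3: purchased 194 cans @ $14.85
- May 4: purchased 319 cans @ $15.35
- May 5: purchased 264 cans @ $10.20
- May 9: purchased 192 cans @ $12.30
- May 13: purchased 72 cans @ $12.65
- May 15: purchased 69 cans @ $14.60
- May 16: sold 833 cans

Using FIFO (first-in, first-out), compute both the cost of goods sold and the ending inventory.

May 16, 833 sold [FIFO — oldest first]: 296 @ $15.50 + 194 @ $14.85 + 319 @ $15.35 + 24 @ $10.20 = $12,610.35
Ending inventory: 240 @ $10.20 + 192 @ $12.30 + 72 @ $12.65 + 69 @ $14.60 = $6,727.80

COGS = $12,610.35; ending inventory = $6,727.80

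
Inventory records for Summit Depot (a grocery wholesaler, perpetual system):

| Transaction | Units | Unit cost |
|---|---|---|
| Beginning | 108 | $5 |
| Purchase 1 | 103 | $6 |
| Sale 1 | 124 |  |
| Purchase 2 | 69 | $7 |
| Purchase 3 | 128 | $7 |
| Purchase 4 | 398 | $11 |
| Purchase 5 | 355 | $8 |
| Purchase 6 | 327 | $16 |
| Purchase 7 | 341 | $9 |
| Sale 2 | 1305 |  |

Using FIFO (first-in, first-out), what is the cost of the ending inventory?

Sale 1 (124) [FIFO — oldest first]: 108 @ $5 + 16 @ $6 = $636
Sale 2 (1305) [FIFO — oldest first]: 87 @ $6 + 69 @ $7 + 128 @ $7 + 398 @ $11 + 355 @ $8 + 268 @ $16 = $13,407
Total COGS = $636 + $13,407 = $14,043
Ending inventory: 59 @ $16 + 341 @ $9 = $4,013
Check: goods available $18,056 = COGS $14,043 + ending $4,013

Ending inventory = $4,013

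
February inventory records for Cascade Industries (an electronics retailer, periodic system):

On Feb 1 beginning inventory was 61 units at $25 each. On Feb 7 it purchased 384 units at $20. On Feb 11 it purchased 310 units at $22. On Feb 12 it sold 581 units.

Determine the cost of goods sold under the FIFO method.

COGS = $12,197

Feb 12, 581 sold [FIFO — oldest first]: 61 @ $25 + 384 @ $20 + 136 @ $22 = $12,197
Ending inventory: 174 @ $22 = $3,828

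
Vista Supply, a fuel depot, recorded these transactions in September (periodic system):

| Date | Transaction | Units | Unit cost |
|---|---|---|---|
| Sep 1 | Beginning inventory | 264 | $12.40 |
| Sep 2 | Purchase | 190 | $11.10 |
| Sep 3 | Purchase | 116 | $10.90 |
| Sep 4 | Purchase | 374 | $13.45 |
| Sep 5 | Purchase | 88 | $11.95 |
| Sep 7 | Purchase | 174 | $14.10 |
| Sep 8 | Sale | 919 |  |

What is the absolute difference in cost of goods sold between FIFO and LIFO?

$312.35

FIFO COGS: 264 @ $12.40 + 190 @ $11.10 + 116 @ $10.90 + 349 @ $13.45 = $11,341.05
LIFO COGS: 174 @ $14.10 + 88 @ $11.95 + 374 @ $13.45 + 116 @ $10.90 + 167 @ $11.10 = $11,653.40
Difference = |$11,341.05 − $11,653.40| = $312.35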